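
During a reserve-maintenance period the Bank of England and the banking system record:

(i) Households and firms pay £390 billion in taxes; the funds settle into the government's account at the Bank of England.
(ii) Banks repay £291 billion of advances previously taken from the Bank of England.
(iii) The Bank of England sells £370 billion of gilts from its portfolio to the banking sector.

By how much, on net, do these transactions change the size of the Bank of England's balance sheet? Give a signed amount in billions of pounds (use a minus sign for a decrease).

-£661 billion

Government account inflow £390 billion: only the composition of liabilities changes → 0.
Discount-window repayment £291 billion: a Bank of England asset is shed → −£291B.
OMO sale (to banks) £370 billion: a Bank of England asset is shed → −£370B.
Net: 0 − 291 − 370 = -£661 billion.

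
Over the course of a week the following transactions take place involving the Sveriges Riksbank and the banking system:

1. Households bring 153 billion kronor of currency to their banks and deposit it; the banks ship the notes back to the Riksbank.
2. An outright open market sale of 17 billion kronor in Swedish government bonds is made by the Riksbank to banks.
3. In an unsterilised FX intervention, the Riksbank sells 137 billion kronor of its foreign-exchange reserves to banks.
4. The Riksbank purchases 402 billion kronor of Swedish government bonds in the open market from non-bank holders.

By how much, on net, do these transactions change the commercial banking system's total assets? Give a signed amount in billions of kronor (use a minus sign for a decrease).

+555 billion

Riksbank balance sheet:
  Assets:      Securities +385B, Foreign assets −137B
  Liabilities: Bank reserves +401B, Currency in circulation −153B
Commercial banking system:
  Assets:      Reserves at CB +401B, Securities +17B, Foreign assets +137B
  Liabilities: Checkable deposits +555B
Change in total bank assets = +555 billion.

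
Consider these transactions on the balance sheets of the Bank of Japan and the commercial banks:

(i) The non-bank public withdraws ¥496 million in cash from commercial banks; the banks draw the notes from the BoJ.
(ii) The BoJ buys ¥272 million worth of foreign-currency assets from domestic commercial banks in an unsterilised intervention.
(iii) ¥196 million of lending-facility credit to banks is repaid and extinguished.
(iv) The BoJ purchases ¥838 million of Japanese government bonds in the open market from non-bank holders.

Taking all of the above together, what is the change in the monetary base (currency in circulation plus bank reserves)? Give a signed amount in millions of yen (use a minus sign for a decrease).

+¥914 million

Currency withdrawal ¥496 million: just a shift between currency and reserves — both are base money → 0.
FX purchase ¥272 million: BoJ balance sheet expands → +¥272M.
Discount-window repayment ¥196 million: BoJ balance sheet contracts → −¥196M.
Asset purchase (from non-banks) ¥838 million: BoJ balance sheet expands → +¥838M.
Net: 0 + 272 − 196 + 838 = +¥914 million.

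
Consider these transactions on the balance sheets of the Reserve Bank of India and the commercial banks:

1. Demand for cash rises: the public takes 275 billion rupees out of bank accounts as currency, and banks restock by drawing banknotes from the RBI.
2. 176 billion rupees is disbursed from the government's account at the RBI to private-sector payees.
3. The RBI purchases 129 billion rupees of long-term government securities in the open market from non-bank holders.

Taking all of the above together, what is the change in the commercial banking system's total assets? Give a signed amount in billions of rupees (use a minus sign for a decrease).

Currency withdrawal 275 billion rupees: bank balance sheets shrink → −275B.
Government spending 176 billion rupees: bank balance sheets expand → +176B.
Asset purchase (from non-banks) 129 billion rupees: bank balance sheets expand → +129B.
Net: −275 + 176 + 129 = +30 billion.

+30 billion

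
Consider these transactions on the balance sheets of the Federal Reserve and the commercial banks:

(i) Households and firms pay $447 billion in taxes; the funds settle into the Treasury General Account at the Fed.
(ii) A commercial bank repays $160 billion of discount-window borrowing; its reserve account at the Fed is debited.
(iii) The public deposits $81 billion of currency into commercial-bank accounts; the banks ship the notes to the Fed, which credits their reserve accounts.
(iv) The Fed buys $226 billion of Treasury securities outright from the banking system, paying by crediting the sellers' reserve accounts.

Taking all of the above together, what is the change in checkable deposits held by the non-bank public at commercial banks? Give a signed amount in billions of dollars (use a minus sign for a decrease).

Fed balance sheet:
  Assets:      Securities +$226B, Loans to banks −$160B
  Liabilities: Bank reserves −$300B, Currency in circulation −$81B, Government deposits +$447B
Commercial banking system:
  Assets:      Reserves at CB −$300B, Securities −$226B
  Liabilities: Checkable deposits −$366B, Borrowings from CB −$160B
So the change in checkable deposits held by the non-bank public at commercial banks is -$366 billion.

-$366 billion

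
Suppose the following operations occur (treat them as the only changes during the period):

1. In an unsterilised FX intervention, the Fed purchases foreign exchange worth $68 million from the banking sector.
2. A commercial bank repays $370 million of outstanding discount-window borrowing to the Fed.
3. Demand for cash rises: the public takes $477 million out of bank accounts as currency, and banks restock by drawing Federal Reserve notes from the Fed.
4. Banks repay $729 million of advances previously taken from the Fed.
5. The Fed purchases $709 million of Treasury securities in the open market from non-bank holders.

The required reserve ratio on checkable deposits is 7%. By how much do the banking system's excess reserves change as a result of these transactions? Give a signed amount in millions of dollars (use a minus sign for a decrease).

-$815.24 million

FX purchase $68 million: reserves +$68M, deposits 0.
Discount-window repayment $370 million: reserves −$370M, deposits 0.
Currency withdrawal $477 million: reserves −$477M, deposits −$477M.
Discount-window repayment $729 million: reserves −$729M, deposits 0.
Asset purchase (from non-banks) $709 million: reserves +$709M, deposits +$709M.
Totals: Δreserves = −$799M, Δdeposits = +$232M.
Δrequired reserves = 7% × +$232M = +$16.24M.
Δexcess reserves = Δreserves − Δrequired = −$799M − (+$16.24M) = -$815.24 million.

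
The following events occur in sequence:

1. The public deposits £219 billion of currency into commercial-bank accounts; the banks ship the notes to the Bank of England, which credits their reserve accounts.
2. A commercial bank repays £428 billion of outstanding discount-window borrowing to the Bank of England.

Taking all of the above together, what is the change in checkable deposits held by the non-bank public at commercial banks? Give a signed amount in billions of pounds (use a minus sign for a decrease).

+£219 billion

Currency deposit £219 billion: non-bank counterparties' bank balances rise → +£219B.
Discount-window repayment £428 billion: the counterparty is a bank, so public deposits are unchanged → 0.
Net: 219 + 0 = +£219 billion.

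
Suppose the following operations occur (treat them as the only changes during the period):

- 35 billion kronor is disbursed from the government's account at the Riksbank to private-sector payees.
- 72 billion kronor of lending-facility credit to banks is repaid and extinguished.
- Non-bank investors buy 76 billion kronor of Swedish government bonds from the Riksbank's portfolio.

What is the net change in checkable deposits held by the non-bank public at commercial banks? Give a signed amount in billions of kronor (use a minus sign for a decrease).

-41 billion

Government spending 35 billion kronor: non-bank counterparties' bank balances rise → +35B.
Discount-window repayment 72 billion kronor: the counterparty is a bank, so public deposits are unchanged → 0.
Asset sale (to non-banks) 76 billion kronor: non-bank counterparties' bank balances fall → −76B.
Net: 35 + 0 − 76 = -41 billion.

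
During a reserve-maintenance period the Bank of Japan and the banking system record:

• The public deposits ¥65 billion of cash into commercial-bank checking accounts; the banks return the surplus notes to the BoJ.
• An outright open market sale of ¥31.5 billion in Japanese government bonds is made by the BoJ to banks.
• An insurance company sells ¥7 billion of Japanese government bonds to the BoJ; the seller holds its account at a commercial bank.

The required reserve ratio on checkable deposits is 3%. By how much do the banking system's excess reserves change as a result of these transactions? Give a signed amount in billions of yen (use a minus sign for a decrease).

+¥38.34 billion

Currency deposit ¥65 billion: reserves +¥65B, deposits +¥65B.
OMO sale (to banks) ¥31.5 billion: reserves −¥31.5B, deposits 0.
Asset purchase (from non-banks) ¥7 billion: reserves +¥7B, deposits +¥7B.
Totals: Δreserves = +¥40.5B, Δdeposits = +¥72B.
Δrequired reserves = 3% × +¥72B = +¥2.16B.
Δexcess reserves = Δreserves − Δrequired = +¥40.5B − (+¥2.16B) = +¥38.34 billion.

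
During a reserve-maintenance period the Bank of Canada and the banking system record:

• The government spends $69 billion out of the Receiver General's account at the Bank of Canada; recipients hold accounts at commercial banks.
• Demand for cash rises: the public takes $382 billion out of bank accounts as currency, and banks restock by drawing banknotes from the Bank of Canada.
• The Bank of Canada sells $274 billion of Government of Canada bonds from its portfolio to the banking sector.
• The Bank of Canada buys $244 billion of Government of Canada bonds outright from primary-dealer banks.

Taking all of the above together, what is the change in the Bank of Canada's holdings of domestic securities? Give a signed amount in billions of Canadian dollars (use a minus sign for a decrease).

Government spending $69 billion: the Bank of Canada's securities portfolio is untouched → 0.
Currency withdrawal $382 billion: the Bank of Canada's securities portfolio is untouched → 0.
OMO sale (to banks) $274 billion: securities removed from the Bank of Canada's portfolio → −$274B.
OMO purchase (from banks) $244 billion: securities added to the Bank of Canada's portfolio → +$244B.
Net: 0 + 0 − 274 + 244 = -$30 billion.

-$30 billion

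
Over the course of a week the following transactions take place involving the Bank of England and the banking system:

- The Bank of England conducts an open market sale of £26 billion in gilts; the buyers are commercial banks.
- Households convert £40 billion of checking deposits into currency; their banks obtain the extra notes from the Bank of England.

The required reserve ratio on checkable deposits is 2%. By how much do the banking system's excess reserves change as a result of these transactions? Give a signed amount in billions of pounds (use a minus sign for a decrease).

OMO sale (to banks) £26 billion: reserves −£26B, deposits 0.
Currency withdrawal £40 billion: reserves −£40B, deposits −£40B.
Totals: Δreserves = −£66B, Δdeposits = −£40B.
Δrequired reserves = 2% × −£40B = −£0.8B.
Δexcess reserves = Δreserves − Δrequired = −£66B − (−£0.8B) = -£65.2 billion.

-£65.2 billion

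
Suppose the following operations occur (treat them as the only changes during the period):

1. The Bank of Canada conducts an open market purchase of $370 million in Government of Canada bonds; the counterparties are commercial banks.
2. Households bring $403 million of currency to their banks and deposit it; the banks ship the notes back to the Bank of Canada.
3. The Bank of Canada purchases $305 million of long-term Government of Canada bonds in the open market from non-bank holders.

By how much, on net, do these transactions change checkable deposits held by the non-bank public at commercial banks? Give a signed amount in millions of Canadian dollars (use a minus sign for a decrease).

+$708 million

OMO purchase (from banks) $370 million: the counterparty is a bank, so public deposits are unchanged → 0.
Currency deposit $403 million: non-bank counterparties' bank balances rise → +$403M.
Asset purchase (from non-banks) $305 million: non-bank counterparties' bank balances rise → +$305M.
Net: 0 + 403 + 305 = +$708 million.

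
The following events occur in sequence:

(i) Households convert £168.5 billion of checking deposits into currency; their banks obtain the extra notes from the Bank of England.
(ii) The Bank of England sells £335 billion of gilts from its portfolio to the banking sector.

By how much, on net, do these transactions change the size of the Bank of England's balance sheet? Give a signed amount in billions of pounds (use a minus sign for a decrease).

-£335 billion

Currency withdrawal £168.5 billion: only the composition of liabilities changes → 0.
OMO sale (to banks) £335 billion: a Bank of England asset is shed → −£335B.
Net: 0 − 335 = -£335 billion.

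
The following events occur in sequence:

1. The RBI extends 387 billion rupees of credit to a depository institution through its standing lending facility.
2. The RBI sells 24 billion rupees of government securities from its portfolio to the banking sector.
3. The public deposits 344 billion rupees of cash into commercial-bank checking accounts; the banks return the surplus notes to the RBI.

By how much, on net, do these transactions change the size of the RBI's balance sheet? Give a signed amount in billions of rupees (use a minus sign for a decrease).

+363 billion

Discount-window loan 387 billion rupees: an RBI asset is acquired → +387B.
OMO sale (to banks) 24 billion rupees: an RBI asset is shed → −24B.
Currency deposit 344 billion rupees: only the composition of liabilities changes → 0.
Net: 387 − 24 + 0 = +363 billion.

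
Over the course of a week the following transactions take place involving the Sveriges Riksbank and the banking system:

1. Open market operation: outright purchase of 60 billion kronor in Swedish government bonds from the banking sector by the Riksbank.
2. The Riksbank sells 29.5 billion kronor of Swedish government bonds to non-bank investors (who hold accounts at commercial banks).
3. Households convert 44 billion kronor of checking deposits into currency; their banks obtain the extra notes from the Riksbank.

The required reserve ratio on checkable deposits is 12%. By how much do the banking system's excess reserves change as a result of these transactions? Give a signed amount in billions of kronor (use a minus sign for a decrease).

-4.68 billion

OMO purchase (from banks) 60 billion kronor: reserves +60B, deposits 0.
Asset sale (to non-banks) 29.5 billion kronor: reserves −29.5B, deposits −29.5B.
Currency withdrawal 44 billion kronor: reserves −44B, deposits −44B.
Totals: Δreserves = −13.5B, Δdeposits = −73.5B.
Δrequired reserves = 12% × −73.5B = −8.82B.
Δexcess reserves = Δreserves − Δrequired = −13.5B − (−8.82B) = -4.68 billion.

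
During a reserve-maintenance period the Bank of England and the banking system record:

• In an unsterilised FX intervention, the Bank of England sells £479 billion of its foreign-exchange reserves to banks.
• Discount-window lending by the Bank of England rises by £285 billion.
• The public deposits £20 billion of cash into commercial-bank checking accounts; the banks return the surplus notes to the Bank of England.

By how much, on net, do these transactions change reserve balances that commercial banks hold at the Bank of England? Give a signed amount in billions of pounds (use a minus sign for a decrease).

-£174 billion

FX sale £479 billion: the buying banks pay out of their reserve balances → −£479B.
Discount-window loan £285 billion: the loan is credited to the bank's reserve account → +£285B.
Currency deposit £20 billion: returned notes are swapped for reserve credit → +£20B.
Net: −479 + 285 + 20 = -£174 billion.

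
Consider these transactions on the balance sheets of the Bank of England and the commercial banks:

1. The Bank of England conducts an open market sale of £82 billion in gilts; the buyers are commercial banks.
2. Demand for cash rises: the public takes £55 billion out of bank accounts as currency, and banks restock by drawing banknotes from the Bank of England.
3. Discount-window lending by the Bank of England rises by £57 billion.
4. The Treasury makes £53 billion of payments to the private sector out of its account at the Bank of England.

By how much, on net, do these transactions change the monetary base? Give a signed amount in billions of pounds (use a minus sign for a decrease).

+£28 billion

Bank of England balance sheet:
  Assets:      Securities −£82B, Loans to banks +£57B
  Liabilities: Bank reserves −£27B, Currency in circulation +£55B, Government deposits −£53B
Commercial banking system:
  Assets:      Reserves at CB −£27B, Securities +£82B
  Liabilities: Checkable deposits −£2B, Borrowings from CB +£57B
Monetary base = currency + reserves: +£55B + (−£27B) = +£28 billion.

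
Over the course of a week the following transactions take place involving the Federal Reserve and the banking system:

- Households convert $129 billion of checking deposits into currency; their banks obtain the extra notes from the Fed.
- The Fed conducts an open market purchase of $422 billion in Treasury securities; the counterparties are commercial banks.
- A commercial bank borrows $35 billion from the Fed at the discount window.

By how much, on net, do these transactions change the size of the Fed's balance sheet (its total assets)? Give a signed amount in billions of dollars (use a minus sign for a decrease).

Currency withdrawal $129 billion: only the composition of liabilities changes → 0.
OMO purchase (from banks) $422 billion: a Fed asset is acquired → +$422B.
Discount-window loan $35 billion: a Fed asset is acquired → +$35B.
Net: 0 + 422 + 35 = +$457 billion.

+$457 billion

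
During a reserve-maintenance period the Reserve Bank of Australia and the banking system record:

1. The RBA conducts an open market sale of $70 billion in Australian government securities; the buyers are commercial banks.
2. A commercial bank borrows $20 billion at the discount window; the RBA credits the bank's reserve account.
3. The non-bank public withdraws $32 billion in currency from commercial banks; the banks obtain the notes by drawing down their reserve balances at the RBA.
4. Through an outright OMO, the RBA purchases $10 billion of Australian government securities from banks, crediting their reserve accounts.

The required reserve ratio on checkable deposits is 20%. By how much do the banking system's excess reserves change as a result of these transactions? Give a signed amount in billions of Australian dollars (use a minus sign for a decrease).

-$65.6 billion

OMO sale (to banks) $70 billion: reserves −$70B, deposits 0.
Discount-window loan $20 billion: reserves +$20B, deposits 0.
Currency withdrawal $32 billion: reserves −$32B, deposits −$32B.
OMO purchase (from banks) $10 billion: reserves +$10B, deposits 0.
Totals: Δreserves = −$72B, Δdeposits = −$32B.
Δrequired reserves = 20% × −$32B = −$6.4B.
Δexcess reserves = Δreserves − Δrequired = −$72B − (−$6.4B) = -$65.6 billion.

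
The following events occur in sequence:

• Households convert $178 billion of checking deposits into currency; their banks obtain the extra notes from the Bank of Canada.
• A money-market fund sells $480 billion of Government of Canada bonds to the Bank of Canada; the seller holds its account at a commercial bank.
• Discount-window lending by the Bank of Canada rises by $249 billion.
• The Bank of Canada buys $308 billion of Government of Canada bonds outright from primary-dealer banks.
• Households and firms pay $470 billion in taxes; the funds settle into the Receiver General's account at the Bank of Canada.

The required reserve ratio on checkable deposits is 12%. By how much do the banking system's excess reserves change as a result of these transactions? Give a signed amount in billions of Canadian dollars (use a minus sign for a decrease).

+$409.16 billion

Currency withdrawal $178 billion: reserves −$178B, deposits −$178B.
Asset purchase (from non-banks) $480 billion: reserves +$480B, deposits +$480B.
Discount-window loan $249 billion: reserves +$249B, deposits 0.
OMO purchase (from banks) $308 billion: reserves +$308B, deposits 0.
Government account inflow $470 billion: reserves −$470B, deposits −$470B.
Totals: Δreserves = +$389B, Δdeposits = −$168B.
Δrequired reserves = 12% × −$168B = −$20.16B.
Δexcess reserves = Δreserves − Δrequired = +$389B − (−$20.16B) = +$409.16 billion.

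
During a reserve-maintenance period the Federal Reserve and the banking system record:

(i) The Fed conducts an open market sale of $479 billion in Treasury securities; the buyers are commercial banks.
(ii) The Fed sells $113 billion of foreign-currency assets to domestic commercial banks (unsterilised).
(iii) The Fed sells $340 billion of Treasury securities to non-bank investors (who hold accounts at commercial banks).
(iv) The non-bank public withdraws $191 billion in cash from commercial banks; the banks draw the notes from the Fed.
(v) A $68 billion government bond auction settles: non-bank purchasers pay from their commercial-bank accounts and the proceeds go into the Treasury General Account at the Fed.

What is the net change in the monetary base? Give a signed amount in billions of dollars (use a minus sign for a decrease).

-$1000 billion

OMO sale (to banks) $479 billion: Fed balance sheet contracts → −$479B.
FX sale $113 billion: Fed balance sheet contracts → −$113B.
Asset sale (to non-banks) $340 billion: Fed balance sheet contracts → −$340B.
Currency withdrawal $191 billion: just a shift between currency and reserves — both are base money → 0.
Government account inflow $68 billion: reserves shift to a non-base liability → −$68B.
Net: −479 − 113 − 340 + 0 − 68 = -$1000 billion.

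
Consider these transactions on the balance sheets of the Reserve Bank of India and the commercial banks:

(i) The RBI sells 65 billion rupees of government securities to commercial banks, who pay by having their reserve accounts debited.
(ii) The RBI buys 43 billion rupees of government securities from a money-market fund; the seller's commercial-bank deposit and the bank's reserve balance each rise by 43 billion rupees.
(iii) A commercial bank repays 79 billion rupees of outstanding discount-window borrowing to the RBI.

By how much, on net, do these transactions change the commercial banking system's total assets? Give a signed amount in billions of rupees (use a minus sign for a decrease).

-36 billion

RBI balance sheet:
  Assets:      Securities −22B, Loans to banks −79B
  Liabilities: Bank reserves −101B
Commercial banking system:
  Assets:      Reserves at CB −101B, Securities +65B
  Liabilities: Checkable deposits +43B, Borrowings from CB −79B
Change in total bank assets = -36 billion.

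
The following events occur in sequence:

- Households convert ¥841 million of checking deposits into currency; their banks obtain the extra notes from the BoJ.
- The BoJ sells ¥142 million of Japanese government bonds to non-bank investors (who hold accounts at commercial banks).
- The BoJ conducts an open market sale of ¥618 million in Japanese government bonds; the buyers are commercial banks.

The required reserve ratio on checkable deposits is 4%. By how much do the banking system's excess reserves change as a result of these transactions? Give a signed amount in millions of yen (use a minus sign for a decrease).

Currency withdrawal ¥841 million: reserves −¥841M, deposits −¥841M.
Asset sale (to non-banks) ¥142 million: reserves −¥142M, deposits −¥142M.
OMO sale (to banks) ¥618 million: reserves −¥618M, deposits 0.
Totals: Δreserves = −¥1601M, Δdeposits = −¥983M.
Δrequired reserves = 4% × −¥983M = −¥39.32M.
Δexcess reserves = Δreserves − Δrequired = −¥1601M − (−¥39.32M) = -¥1561.68 million.

-¥1561.68 million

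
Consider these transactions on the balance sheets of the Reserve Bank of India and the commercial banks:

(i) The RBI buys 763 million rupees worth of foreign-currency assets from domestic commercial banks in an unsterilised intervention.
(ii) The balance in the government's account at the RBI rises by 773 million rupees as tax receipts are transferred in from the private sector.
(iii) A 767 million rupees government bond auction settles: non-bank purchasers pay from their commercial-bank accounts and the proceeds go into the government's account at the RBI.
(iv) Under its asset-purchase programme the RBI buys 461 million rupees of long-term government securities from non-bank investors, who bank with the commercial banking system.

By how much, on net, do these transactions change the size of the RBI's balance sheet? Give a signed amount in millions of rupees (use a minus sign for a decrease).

RBI balance sheet:
  Assets:      Securities +461M, Foreign assets +763M
  Liabilities: Bank reserves −316M, Government deposits +1540M
Commercial banking system:
  Assets:      Reserves at CB −316M, Foreign assets −763M
  Liabilities: Checkable deposits −1079M
Change in total RBI assets = +1224 million.

+1224 million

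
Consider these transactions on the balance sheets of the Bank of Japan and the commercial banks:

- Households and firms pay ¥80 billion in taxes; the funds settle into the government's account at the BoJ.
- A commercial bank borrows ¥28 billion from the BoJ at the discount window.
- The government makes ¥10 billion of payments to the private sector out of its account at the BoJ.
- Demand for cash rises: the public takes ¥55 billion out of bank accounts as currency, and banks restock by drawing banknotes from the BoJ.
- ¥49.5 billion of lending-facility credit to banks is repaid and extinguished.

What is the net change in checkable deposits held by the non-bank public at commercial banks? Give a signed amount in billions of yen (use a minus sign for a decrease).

-¥125 billion

Government account inflow ¥80 billion: non-bank counterparties' bank balances fall → −¥80B.
Discount-window loan ¥28 billion: the counterparty is a bank, so public deposits are unchanged → 0.
Government spending ¥10 billion: non-bank counterparties' bank balances rise → +¥10B.
Currency withdrawal ¥55 billion: non-bank counterparties' bank balances fall → −¥55B.
Discount-window repayment ¥49.5 billion: the counterparty is a bank, so public deposits are unchanged → 0.
Net: −80 + 0 + 10 − 55 + 0 = -¥125 billion.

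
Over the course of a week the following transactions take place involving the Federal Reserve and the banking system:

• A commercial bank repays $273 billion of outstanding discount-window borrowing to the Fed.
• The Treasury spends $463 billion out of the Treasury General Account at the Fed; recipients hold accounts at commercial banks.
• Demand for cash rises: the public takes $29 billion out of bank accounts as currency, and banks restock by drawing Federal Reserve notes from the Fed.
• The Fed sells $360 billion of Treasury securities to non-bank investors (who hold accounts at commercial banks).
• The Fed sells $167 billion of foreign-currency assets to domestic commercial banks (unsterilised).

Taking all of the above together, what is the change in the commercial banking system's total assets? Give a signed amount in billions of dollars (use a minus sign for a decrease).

-$199 billion

Discount-window repayment $273 billion: bank balance sheets shrink → −$273B.
Government spending $463 billion: bank balance sheets expand → +$463B.
Currency withdrawal $29 billion: bank balance sheets shrink → −$29B.
Asset sale (to non-banks) $360 billion: bank balance sheets shrink → −$360B.
FX sale $167 billion: just an asset swap on bank balance sheets → 0.
Net: −273 + 463 − 29 − 360 + 0 = -$199 billion.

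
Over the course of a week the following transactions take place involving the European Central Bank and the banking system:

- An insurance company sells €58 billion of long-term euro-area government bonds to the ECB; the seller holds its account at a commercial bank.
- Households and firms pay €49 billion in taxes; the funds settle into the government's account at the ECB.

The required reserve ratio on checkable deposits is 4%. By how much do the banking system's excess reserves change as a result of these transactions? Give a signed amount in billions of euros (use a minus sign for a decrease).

Asset purchase (from non-banks) €58 billion: reserves +€58B, deposits +€58B.
Government account inflow €49 billion: reserves −€49B, deposits −€49B.
Totals: Δreserves = +€9B, Δdeposits = +€9B.
Δrequired reserves = 4% × +€9B = +€0.36B.
Δexcess reserves = Δreserves − Δrequired = +€9B − (+€0.36B) = +€8.64 billion.

+€8.64 billion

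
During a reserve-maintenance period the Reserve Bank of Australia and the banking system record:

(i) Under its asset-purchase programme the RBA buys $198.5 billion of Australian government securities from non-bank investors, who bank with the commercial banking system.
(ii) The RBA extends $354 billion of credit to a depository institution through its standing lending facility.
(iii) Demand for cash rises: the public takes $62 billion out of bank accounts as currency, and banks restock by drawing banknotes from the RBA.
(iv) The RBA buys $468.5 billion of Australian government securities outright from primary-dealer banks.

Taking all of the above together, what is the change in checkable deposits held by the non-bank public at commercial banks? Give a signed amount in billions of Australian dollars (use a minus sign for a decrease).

+$136.5 billion

Asset purchase (from non-banks) $198.5 billion: non-bank counterparties' bank balances rise → +$198.5B.
Discount-window loan $354 billion: the counterparty is a bank, so public deposits are unchanged → 0.
Currency withdrawal $62 billion: non-bank counterparties' bank balances fall → −$62B.
OMO purchase (from banks) $468.5 billion: the counterparty is a bank, so public deposits are unchanged → 0.
Net: 198.5 + 0 − 62 + 0 = +$136.5 billion.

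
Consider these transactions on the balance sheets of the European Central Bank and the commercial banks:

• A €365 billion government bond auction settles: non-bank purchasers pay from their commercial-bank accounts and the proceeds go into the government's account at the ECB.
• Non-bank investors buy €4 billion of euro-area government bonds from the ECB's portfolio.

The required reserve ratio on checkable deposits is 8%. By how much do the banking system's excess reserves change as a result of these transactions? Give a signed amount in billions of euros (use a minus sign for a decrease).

Government account inflow €365 billion: reserves −€365B, deposits −€365B.
Asset sale (to non-banks) €4 billion: reserves −€4B, deposits −€4B.
Totals: Δreserves = −€369B, Δdeposits = −€369B.
Δrequired reserves = 8% × −€369B = −€29.52B.
Δexcess reserves = Δreserves − Δrequired = −€369B − (−€29.52B) = -€339.48 billion.

-€339.48 billion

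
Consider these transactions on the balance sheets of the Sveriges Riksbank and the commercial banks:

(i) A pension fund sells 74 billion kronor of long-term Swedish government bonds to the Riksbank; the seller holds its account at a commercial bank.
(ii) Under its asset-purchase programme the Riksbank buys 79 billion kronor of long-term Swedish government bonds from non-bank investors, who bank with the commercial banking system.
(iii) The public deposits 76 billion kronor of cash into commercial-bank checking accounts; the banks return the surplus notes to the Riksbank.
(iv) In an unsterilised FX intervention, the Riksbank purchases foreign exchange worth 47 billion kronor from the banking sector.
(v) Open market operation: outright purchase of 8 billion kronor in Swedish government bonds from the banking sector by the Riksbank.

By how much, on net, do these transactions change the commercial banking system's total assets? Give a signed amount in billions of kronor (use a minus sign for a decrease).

Asset purchase (from non-banks) 74 billion kronor: bank balance sheets expand → +74B.
Asset purchase (from non-banks) 79 billion kronor: bank balance sheets expand → +79B.
Currency deposit 76 billion kronor: bank balance sheets expand → +76B.
FX purchase 47 billion kronor: just an asset swap on bank balance sheets → 0.
OMO purchase (from banks) 8 billion kronor: just an asset swap on bank balance sheets → 0.
Net: 74 + 79 + 76 + 0 + 0 = +229 billion.

+229 billion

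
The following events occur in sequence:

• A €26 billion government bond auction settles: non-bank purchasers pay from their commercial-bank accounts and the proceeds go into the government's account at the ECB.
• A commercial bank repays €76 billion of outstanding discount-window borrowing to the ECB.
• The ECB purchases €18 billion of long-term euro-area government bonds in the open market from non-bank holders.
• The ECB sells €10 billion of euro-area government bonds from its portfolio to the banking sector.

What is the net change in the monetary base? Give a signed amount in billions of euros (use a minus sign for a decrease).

Government account inflow €26 billion: reserves shift to a non-base liability → −€26B.
Discount-window repayment €76 billion: ECB balance sheet contracts → −€76B.
Asset purchase (from non-banks) €18 billion: ECB balance sheet expands → +€18B.
OMO sale (to banks) €10 billion: ECB balance sheet contracts → −€10B.
Net: −26 − 76 + 18 − 10 = -€94 billion.

-€94 billion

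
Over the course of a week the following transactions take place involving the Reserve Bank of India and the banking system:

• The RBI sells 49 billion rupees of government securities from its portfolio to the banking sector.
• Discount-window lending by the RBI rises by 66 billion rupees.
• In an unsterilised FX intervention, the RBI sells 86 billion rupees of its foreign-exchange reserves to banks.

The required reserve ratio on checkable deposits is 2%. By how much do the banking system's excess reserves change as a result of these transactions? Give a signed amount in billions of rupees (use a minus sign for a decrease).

-69 billion

OMO sale (to banks) 49 billion rupees: reserves −49B, deposits 0.
Discount-window loan 66 billion rupees: reserves +66B, deposits 0.
FX sale 86 billion rupees: reserves −86B, deposits 0.
Totals: Δreserves = −69B, Δdeposits = 0.
Δrequired reserves = 2% × 0 = 0.
Δexcess reserves = Δreserves − Δrequired = −69B − (0) = -69 billion.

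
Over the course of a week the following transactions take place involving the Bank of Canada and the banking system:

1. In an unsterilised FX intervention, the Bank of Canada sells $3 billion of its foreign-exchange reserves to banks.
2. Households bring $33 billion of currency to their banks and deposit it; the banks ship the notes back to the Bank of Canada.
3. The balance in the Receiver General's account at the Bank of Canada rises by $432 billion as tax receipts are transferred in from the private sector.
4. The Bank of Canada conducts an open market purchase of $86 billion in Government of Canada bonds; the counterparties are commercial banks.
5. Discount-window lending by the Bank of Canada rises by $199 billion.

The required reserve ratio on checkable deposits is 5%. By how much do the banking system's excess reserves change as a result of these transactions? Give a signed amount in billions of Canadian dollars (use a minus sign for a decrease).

-$97.05 billion

FX sale $3 billion: reserves −$3B, deposits 0.
Currency deposit $33 billion: reserves +$33B, deposits +$33B.
Government account inflow $432 billion: reserves −$432B, deposits −$432B.
OMO purchase (from banks) $86 billion: reserves +$86B, deposits 0.
Discount-window loan $199 billion: reserves +$199B, deposits 0.
Totals: Δreserves = −$117B, Δdeposits = −$399B.
Δrequired reserves = 5% × −$399B = −$19.95B.
Δexcess reserves = Δreserves − Δrequired = −$117B − (−$19.95B) = -$97.05 billion.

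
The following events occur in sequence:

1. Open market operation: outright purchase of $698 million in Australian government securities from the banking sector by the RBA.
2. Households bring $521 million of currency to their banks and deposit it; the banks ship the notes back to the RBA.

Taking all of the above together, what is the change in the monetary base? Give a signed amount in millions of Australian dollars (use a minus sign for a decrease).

+$698 million

OMO purchase (from banks) $698 million: RBA balance sheet expands → +$698M.
Currency deposit $521 million: just a shift between currency and reserves — both are base money → 0.
Net: 698 + 0 = +$698 million.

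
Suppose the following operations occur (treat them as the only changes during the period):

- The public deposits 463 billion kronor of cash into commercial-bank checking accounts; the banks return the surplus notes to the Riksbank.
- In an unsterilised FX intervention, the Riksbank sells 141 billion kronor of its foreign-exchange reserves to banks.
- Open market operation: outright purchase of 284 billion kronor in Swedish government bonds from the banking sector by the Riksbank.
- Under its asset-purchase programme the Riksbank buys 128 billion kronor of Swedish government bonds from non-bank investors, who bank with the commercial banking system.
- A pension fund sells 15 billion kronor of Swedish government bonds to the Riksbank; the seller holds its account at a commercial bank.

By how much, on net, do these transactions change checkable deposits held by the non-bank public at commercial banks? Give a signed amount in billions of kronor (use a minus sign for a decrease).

+606 billion

Currency deposit 463 billion kronor: non-bank counterparties' bank balances rise → +463B.
FX sale 141 billion kronor: the counterparty is a bank, so public deposits are unchanged → 0.
OMO purchase (from banks) 284 billion kronor: the counterparty is a bank, so public deposits are unchanged → 0.
Asset purchase (from non-banks) 128 billion kronor: non-bank counterparties' bank balances rise → +128B.
Asset purchase (from non-banks) 15 billion kronor: non-bank counterparties' bank balances rise → +15B.
Net: 463 + 0 + 0 + 128 + 15 = +606 billion.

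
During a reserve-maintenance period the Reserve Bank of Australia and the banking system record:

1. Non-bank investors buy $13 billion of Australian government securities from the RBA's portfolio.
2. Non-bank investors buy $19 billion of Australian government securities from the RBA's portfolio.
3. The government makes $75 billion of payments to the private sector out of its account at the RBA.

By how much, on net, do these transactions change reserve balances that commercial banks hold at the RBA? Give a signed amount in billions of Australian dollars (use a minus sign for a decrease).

+$43 billion

Asset sale (to non-banks) $13 billion: the non-bank buyers' banks settle from reserves → −$13B.
Asset sale (to non-banks) $19 billion: the non-bank buyers' banks settle from reserves → −$19B.
Government spending $75 billion: government payments flow into bank reserve accounts → +$75B.
Net: −13 − 19 + 75 = +$43 billion.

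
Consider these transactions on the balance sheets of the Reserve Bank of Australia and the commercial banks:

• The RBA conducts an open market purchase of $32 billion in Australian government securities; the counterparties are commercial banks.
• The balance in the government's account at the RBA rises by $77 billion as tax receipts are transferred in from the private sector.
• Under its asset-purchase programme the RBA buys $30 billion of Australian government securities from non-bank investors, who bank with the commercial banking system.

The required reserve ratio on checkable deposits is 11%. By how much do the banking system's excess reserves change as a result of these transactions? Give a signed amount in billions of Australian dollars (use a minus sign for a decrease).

-$9.83 billion

OMO purchase (from banks) $32 billion: reserves +$32B, deposits 0.
Government account inflow $77 billion: reserves −$77B, deposits −$77B.
Asset purchase (from non-banks) $30 billion: reserves +$30B, deposits +$30B.
Totals: Δreserves = −$15B, Δdeposits = −$47B.
Δrequired reserves = 11% × −$47B = −$5.17B.
Δexcess reserves = Δreserves − Δrequired = −$15B − (−$5.17B) = -$9.83 billion.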